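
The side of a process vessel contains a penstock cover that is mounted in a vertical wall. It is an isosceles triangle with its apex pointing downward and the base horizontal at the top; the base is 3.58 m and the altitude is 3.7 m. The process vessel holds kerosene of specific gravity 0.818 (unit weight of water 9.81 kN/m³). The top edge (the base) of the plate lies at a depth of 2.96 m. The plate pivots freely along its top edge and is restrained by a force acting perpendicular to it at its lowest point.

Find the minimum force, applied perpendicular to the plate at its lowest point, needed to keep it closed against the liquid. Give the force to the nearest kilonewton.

P ≈ 85 kN

γ = 0.818 × 9.81 = 8.02458 kN/m³.
With the apex down, the centroid sits h/3 = 3.7/3 = 1.23333 m below the base (the top edge), so the centroid depth is h_c = 2.96 + 1.23333 = 4.19333 m.
A = ½ × 3.58 × 3.7 = 6.623 m².
Resultant F = γ·h_c·A = 8.02458 × 4.19333 × 6.623 = 222.862 kN.
I_c = b·h³/36 = 3.58 × 3.7³/36 = 5.03716 m⁴.
Centre of pressure: y_p = y_c + I_c/(y_c·A) = 4.19333 + 5.03716/(4.19333 × 6.623) = 4.19333 + 0.181373 = 4.3747 m along the plane.
The resultant acts 1.23333 + 0.181373 = 1.4147 m (along the plate) below the hinge at the top edge, so the moment about the hinge is M = F × 1.4147 = 222.862 × 1.4147 = 315.283 kN·m.
A normal force at the bottom, 3.7 m from the hinge, must supply this moment: P = 315.283/3.7 = 85.2116 kN.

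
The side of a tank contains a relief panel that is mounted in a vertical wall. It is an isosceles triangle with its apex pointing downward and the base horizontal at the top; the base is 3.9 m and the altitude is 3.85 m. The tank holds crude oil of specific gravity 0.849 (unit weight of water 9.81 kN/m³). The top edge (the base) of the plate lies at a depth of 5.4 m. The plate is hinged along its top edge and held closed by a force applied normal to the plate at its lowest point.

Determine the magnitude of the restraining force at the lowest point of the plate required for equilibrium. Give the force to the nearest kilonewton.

γ = 0.849 × 9.81 = 8.32869 kN/m³.
With the apex down, the centroid sits h/3 = 3.85/3 = 1.28333 m below the base (the top edge), so the centroid depth is h_c = 5.4 + 1.28333 = 6.68333 m.
A = ½ × 3.9 × 3.85 = 7.5075 m².
Resultant F = γ·h_c·A = 8.32869 × 6.68333 × 7.5075 = 417.893 kN.
I_c = b·h³/36 = 3.9 × 3.85³/36 = 6.18222 m⁴.
Centre of pressure: y_p = y_c + I_c/(y_c·A) = 6.68333 + 6.18222/(6.68333 × 7.5075) = 6.68333 + 0.123213 = 6.80654 m along the plane.
The resultant acts 1.28333 + 0.123213 = 1.40654 m (along the plate) below the hinge at the top edge, so the moment about the hinge is M = F × 1.40654 = 417.893 × 1.40654 = 587.783 kN·m.
A normal force at the bottom, 3.85 m from the hinge, must supply this moment: P = 587.783/3.85 = 152.671 kN.

P ≈ 153 kN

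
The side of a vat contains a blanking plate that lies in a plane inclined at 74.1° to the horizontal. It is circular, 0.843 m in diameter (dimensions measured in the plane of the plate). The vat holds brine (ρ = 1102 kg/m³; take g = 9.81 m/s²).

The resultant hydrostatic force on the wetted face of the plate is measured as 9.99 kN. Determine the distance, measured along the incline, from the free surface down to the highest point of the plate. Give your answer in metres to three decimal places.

γ = ρg = 1102 × 9.81 / 1000 = 10.81062 kN/m³.
A = π(0.4215)² = 0.558142 m².
From F = γ·h_c·A, the centroid depth is h_c = 9.99/(10.81062 × 0.558142) = 1.65566 m.
Let θ = 74.1° be the plate's angle to the horizontal; measure y along the incline from where the plane meets the free surface. Vertical depth h = y·sinθ with sinθ = 0.961741.
Along the incline, y_c = h_c/sinθ = 1.65566/0.961741 = 1.72152 m.
The centroid is at the centre, 0.4215 m below the top of the plate, so the highest point sits at y_top = 1.72152 − 0.4215 = 1.30002 m along the incline.

y_top ≈ 1.300 m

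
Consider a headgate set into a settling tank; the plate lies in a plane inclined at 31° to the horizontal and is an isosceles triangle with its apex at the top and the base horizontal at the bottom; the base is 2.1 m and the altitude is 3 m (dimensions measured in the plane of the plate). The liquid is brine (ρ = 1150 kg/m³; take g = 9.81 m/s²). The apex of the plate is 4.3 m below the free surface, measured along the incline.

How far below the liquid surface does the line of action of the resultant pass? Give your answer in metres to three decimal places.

h_p = 3.286 m

γ = ρg = 1150 × 9.81 / 1000 = 11.2815 kN/m³.
Let θ = 31° be the plate's angle to the horizontal; measure y along the incline from where the plane meets the free surface. Vertical depth h = y·sinθ with sinθ = 0.515038.
With the apex up, the centroid sits 2h/3 = 2 × 3/3 = 2 m below the apex, so y_c = 4.3 + 2 = 6.3 m and h_c = 6.3 × 0.515038 = 3.24474 m.
A = ½ × 2.1 × 3 = 3.15 m².
Resultant F = γ·h_c·A = 11.2815 × 3.24474 × 3.15 = 115.307 kN.
I_c = b·h³/36 = 2.1 × 3³/36 = 1.575 m⁴.
Centre of pressure: y_p = y_c + I_c/(y_c·A) = 6.3 + 1.575/(6.3 × 3.15) = 6.3 + 0.0793651 = 6.37937 m along the plane.
Vertically, h_p = y_p·sinθ = 6.37937 × 0.515038 = 3.28562 m.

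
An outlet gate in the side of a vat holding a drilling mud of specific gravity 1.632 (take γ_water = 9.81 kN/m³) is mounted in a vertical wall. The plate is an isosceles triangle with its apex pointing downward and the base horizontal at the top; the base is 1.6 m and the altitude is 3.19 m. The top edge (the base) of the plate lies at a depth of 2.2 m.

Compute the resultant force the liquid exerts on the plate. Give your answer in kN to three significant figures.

γ = 1.632 × 9.81 = 16.00992 kN/m³.
With the apex down, the centroid sits h/3 = 3.19/3 = 1.06333 m below the base (the top edge), so the centroid depth is h_c = 2.2 + 1.06333 = 3.26333 m.
A = ½ × 1.6 × 3.19 = 2.552 m².
Resultant F = γ·h_c·A = 16.00992 × 3.26333 × 2.552 = 133.331 kN.

F ≈ 133 kN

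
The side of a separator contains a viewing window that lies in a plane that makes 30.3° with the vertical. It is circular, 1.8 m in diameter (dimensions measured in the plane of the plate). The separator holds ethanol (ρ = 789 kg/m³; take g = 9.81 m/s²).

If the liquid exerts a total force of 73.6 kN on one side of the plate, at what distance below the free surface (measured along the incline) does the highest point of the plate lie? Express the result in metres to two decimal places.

γ = ρg = 789 × 9.81 / 1000 = 7.74009 kN/m³.
A = π(0.9)² = 2.54469 m².
From F = γ·h_c·A, the centroid depth is h_c = 73.6/(7.74009 × 2.54469) = 3.73677 m.
The plate makes 30.3° with the vertical, i.e. θ = 90° − 30.3° = 59.7° to the horizontal. Measuring y along the incline from the free-surface line, vertical depth h = y·sinθ with sinθ = 0.863396.
Along the incline, y_c = h_c/sinθ = 3.73677/0.863396 = 4.32799 m.
The centroid is at the centre, 0.9 m below the top of the plate, so the highest point sits at y_top = 4.32799 − 0.9 = 3.42799 m along the incline.

y_top ≈ 3.43 m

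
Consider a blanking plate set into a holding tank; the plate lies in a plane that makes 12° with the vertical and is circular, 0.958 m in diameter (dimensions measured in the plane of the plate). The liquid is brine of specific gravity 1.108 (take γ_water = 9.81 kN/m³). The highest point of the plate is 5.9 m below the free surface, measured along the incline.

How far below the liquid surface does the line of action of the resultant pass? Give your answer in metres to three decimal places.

γ = 1.108 × 9.81 = 10.86948 kN/m³.
The plate makes 12° with the vertical, i.e. θ = 90° − 12° = 78° to the horizontal. Measuring y along the incline from the free-surface line, vertical depth h = y·sinθ with sinθ = 0.978148.
The centroid is at the centre, 0.479 m below the top of the plate, so y_c = 5.9 + 0.479 = 6.379 m and h_c = 6.379 × 0.978148 = 6.23961 m.
A = π(0.479)² = 0.72081 m².
Resultant F = γ·h_c·A = 10.86948 × 6.23961 × 0.72081 = 48.8863 kN.
I_c = πr⁴/4 = π × 0.479⁴/4 = 0.0413459 m⁴.
Centre of pressure: y_p = y_c + I_c/(y_c·A) = 6.379 + 0.0413459/(6.379 × 0.72081) = 6.379 + 0.00899206 = 6.38799 m along the plane.
Vertically, h_p = y_p·sinθ = 6.38799 × 0.978148 = 6.2484 m.

h_p = 6.248 m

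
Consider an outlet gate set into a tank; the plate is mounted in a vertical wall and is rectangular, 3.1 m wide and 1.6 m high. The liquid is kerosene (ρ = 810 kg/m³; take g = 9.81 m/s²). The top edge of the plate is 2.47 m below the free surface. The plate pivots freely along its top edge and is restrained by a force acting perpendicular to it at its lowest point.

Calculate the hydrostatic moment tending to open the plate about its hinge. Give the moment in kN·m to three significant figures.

γ = ρg = 810 × 9.81 / 1000 = 7.9461 kN/m³.
The centroid lies 1.6/2 = 0.8 m below the top edge, so the centroid depth is h_c = 2.47 + 0.8 = 3.27 m.
A = 3.1 × 1.6 = 4.96 m².
Resultant F = γ·h_c·A = 7.9461 × 3.27 × 4.96 = 128.879 kN.
I_c = b·h³/12 = 3.1 × 1.6³/12 = 1.05813 m⁴.
Centre of pressure: y_p = y_c + I_c/(y_c·A) = 3.27 + 1.05813/(3.27 × 4.96) = 3.27 + 0.0652393 = 3.33524 m along the plane.
The resultant acts 0.8 + 0.0652393 = 0.865239 m (along the plate) below the hinge at the top edge, so the moment about the hinge is M = F × 0.865239 = 128.879 × 0.865239 = 111.511 kN·m.

M ≈ 112 kN·m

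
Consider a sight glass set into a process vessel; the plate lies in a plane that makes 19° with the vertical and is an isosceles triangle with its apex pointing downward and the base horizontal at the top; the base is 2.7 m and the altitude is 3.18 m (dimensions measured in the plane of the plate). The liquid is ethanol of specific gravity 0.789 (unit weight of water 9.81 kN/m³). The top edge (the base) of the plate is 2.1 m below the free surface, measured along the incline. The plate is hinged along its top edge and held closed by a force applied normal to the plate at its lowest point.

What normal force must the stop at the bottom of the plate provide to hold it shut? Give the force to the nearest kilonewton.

γ = 0.789 × 9.81 = 7.74009 kN/m³.
The plate makes 19° with the vertical, i.e. θ = 90° − 19° = 71° to the horizontal. Measuring y along the incline from the free-surface line, vertical depth h = y·sinθ with sinθ = 0.945519.
With the apex down, the centroid sits h/3 = 3.18/3 = 1.06 m below the base (the top edge), so y_c = 2.1 + 1.06 = 3.16 m and h_c = 3.16 × 0.945519 = 2.98784 m.
A = ½ × 2.7 × 3.18 = 4.293 m².
Resultant F = γ·h_c·A = 7.74009 × 2.98784 × 4.293 = 99.2806 kN.
I_c = b·h³/36 = 2.7 × 3.18³/36 = 2.41181 m⁴.
Centre of pressure: y_p = y_c + I_c/(y_c·A) = 3.16 + 2.41181/(3.16 × 4.293) = 3.16 + 0.177785 = 3.33779 m along the plane.
The resultant acts 1.06 + 0.177785 = 1.23779 m (along the plate) below the hinge at the top edge, so the moment about the hinge is M = F × 1.23779 = 99.2806 × 1.23779 = 122.889 kN·m.
A normal force at the bottom, 3.18 m from the hinge, must supply this moment: P = 122.889/3.18 = 38.6443 kN.

P ≈ 39 kN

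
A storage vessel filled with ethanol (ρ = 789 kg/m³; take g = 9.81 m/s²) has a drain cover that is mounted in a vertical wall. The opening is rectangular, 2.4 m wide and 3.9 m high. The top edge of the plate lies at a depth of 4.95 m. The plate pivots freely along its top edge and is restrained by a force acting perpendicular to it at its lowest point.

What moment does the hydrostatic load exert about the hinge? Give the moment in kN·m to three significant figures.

γ = ρg = 789 × 9.81 / 1000 = 7.74009 kN/m³.
The centroid lies 3.9/2 = 1.95 m below the top edge, so the centroid depth is h_c = 4.95 + 1.95 = 6.9 m.
A = 2.4 × 3.9 = 9.36 m².
Resultant F = γ·h_c·A = 7.74009 × 6.9 × 9.36 = 499.886 kN.
I_c = b·h³/12 = 2.4 × 3.9³/12 = 11.8638 m⁴.
Centre of pressure: y_p = y_c + I_c/(y_c·A) = 6.9 + 11.8638/(6.9 × 9.36) = 6.9 + 0.183696 = 7.0837 m along the plane.
The resultant acts 1.95 + 0.183696 = 2.1337 m (along the plate) below the hinge at the top edge, so the moment about the hinge is M = F × 2.1337 = 499.886 × 2.1337 = 1066.61 kN·m.

M ≈ 1070 kN·m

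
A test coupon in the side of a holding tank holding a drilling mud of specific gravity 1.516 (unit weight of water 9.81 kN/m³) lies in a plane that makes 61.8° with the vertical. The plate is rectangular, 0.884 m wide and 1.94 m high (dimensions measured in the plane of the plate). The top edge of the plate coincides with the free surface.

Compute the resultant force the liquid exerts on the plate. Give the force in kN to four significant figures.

F ≈ 11.69 kN

γ = 1.516 × 9.81 = 14.87196 kN/m³.
The plate makes 61.8° with the vertical, i.e. θ = 90° − 61.8° = 28.2° to the horizontal. Measuring y along the incline from the free-surface line, vertical depth h = y·sinθ with sinθ = 0.472551.
The centroid lies 1.94/2 = 0.97 m below the top edge, so y_c = 0.97 m and h_c = 0.97 × 0.472551 = 0.458374 m.
A = 0.884 × 1.94 = 1.71496 m².
Resultant F = γ·h_c·A = 14.87196 × 0.458374 × 1.71496 = 11.6907 kN.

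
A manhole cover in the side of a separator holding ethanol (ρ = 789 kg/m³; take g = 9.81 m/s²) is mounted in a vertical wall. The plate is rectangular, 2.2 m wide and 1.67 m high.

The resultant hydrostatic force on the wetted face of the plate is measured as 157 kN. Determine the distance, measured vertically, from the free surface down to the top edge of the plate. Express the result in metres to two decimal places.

γ = ρg = 789 × 9.81 / 1000 = 7.74009 kN/m³.
A = 2.2 × 1.67 = 3.674 m².
From F = γ·h_c·A, the centroid depth is h_c = 157/(7.74009 × 3.674) = 5.52096 m.
The centroid lies 1.67/2 = 0.835 m below the top edge, so the top edge sits at h_top = 5.52096 − 0.835 = 4.68596 m below the surface.

d_top ≈ 4.69 m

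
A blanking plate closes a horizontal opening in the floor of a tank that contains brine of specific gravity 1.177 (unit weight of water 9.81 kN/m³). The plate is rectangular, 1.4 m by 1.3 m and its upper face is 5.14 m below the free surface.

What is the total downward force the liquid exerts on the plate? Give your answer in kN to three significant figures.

F ≈ 108 kN

γ = 1.177 × 9.81 = 11.54637 kN/m³.
The plate is horizontal, so pressure is uniform at p = γ·h = 11.54637 × 5.14 = 59.3483 kN/m².
A = 1.4 × 1.3 = 1.82 m².
F = p·A = 59.3483 × 1.82 = 108.014 kN.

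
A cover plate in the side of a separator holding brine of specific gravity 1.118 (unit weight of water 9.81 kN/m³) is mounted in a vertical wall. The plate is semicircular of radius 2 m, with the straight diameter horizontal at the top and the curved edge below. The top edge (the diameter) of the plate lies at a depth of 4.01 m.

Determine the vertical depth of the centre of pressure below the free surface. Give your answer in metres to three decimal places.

h_p = 4.916 m

γ = 1.118 × 9.81 = 10.96758 kN/m³.
The centroid of a semicircle lies 4r/(3π) = 0.848826 m from the diameter, here below the top edge, so the centroid depth is h_c = 4.01 + 0.848826 = 4.85883 m.
A = πr²/2 = π × 2²/2 = 6.28319 m².
Resultant F = γ·h_c·A = 10.96758 × 4.85883 × 6.28319 = 334.829 kN.
I_c = (π/8 − 8/(9π))·r⁴ = 0.109757 × 2⁴ = 1.75611 m⁴.
Centre of pressure: y_p = y_c + I_c/(y_c·A) = 4.85883 + 1.75611/(4.85883 × 6.28319) = 4.85883 + 0.0575228 = 4.91635 m along the plane.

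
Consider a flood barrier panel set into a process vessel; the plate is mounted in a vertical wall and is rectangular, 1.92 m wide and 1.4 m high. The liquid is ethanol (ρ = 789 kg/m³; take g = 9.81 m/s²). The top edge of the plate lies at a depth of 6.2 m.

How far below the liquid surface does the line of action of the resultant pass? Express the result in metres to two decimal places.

γ = ρg = 789 × 9.81 / 1000 = 7.74009 kN/m³.
The centroid lies 1.4/2 = 0.7 m below the top edge, so the centroid depth is h_c = 6.2 + 0.7 = 6.9 m.
A = 1.92 × 1.4 = 2.688 m².
Resultant F = γ·h_c·A = 7.74009 × 6.9 × 2.688 = 143.557 kN.
I_c = b·h³/12 = 1.92 × 1.4³/12 = 0.43904 m⁴.
Centre of pressure: y_p = y_c + I_c/(y_c·A) = 6.9 + 0.43904/(6.9 × 2.688) = 6.9 + 0.0236715 = 6.92367 m along the plane.

h_p = 6.92 m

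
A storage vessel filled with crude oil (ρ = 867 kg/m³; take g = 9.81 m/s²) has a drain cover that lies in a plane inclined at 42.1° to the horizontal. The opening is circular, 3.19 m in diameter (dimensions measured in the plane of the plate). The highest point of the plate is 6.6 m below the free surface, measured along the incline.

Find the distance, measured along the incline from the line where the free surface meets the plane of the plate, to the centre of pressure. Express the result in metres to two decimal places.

γ = ρg = 867 × 9.81 / 1000 = 8.50527 kN/m³.
Let θ = 42.1° be the plate's angle to the horizontal; measure y along the incline from where the plane meets the free surface. Vertical depth h = y·sinθ with sinθ = 0.670427.
The centroid is at the centre, 1.595 m below the top of the plate, so y_c = 6.6 + 1.595 = 8.195 m and h_c = 8.195 × 0.670427 = 5.49415 m.
A = π(1.595)² = 7.99229 m².
Resultant F = γ·h_c·A = 8.50527 × 5.49415 × 7.99229 = 373.474 kN.
I_c = πr⁴/4 = π × 1.595⁴/4 = 5.08315 m⁴.
Centre of pressure: y_p = y_c + I_c/(y_c·A) = 8.195 + 5.08315/(8.195 × 7.99229) = 8.195 + 0.0776091 = 8.27261 m along the plane.

y_p = 8.27 m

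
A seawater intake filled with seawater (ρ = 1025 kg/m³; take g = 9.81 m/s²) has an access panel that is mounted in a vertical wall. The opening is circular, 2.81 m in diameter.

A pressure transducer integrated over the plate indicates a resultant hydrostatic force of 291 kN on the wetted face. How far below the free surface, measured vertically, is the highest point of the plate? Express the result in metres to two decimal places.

γ = ρg = 1025 × 9.81 / 1000 = 10.05525 kN/m³.
A = π(1.405)² = 6.20158 m².
From F = γ·h_c·A, the centroid depth is h_c = 291/(10.05525 × 6.20158) = 4.66657 m.
The centroid is at the centre, 1.405 m below the top of the plate, so the highest point sits at h_top = 4.66657 − 1.405 = 3.26157 m below the surface.

d_top ≈ 3.26 m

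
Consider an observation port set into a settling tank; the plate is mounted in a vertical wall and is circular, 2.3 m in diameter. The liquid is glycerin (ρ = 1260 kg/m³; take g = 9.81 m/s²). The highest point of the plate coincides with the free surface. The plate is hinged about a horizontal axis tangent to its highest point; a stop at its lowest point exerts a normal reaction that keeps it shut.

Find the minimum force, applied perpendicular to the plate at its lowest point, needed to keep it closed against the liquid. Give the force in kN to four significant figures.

γ = ρg = 1260 × 9.81 / 1000 = 12.3606 kN/m³.
The centroid is at the centre, 1.15 m below the top of the plate, so the centroid depth is h_c = 1.15 m.
A = π(1.15)² = 4.15476 m².
Resultant F = γ·h_c·A = 12.3606 × 1.15 × 4.15476 = 59.0586 kN.
I_c = πr⁴/4 = π × 1.15⁴/4 = 1.37367 m⁴.
Centre of pressure: y_p = y_c + I_c/(y_c·A) = 1.15 + 1.37367/(1.15 × 4.15476) = 1.15 + 0.287501 = 1.4375 m along the plane.
The resultant acts 1.15 + 0.287501 = 1.4375 m (along the plate) below the hinge at the top edge, so the moment about the hinge is M = F × 1.4375 = 59.0586 × 1.4375 = 84.8967 kN·m.
A normal force at the bottom, 2.3 m from the hinge, must supply this moment: P = 84.8967/2.3 = 36.9116 kN.

P ≈ 36.91 kN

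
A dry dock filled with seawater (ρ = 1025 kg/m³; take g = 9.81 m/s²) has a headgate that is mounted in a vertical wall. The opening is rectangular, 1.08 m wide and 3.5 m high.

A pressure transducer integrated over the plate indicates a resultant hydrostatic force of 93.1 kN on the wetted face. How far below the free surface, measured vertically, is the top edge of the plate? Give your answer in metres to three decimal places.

d_top ≈ 0.699 m

γ = ρg = 1025 × 9.81 / 1000 = 10.05525 kN/m³.
A = 1.08 × 3.5 = 3.78 m².
From F = γ·h_c·A, the centroid depth is h_c = 93.1/(10.05525 × 3.78) = 2.44943 m.
The centroid lies 3.5/2 = 1.75 m below the top edge, so the top edge sits at h_top = 2.44943 − 1.75 = 0.69943 m below the surface.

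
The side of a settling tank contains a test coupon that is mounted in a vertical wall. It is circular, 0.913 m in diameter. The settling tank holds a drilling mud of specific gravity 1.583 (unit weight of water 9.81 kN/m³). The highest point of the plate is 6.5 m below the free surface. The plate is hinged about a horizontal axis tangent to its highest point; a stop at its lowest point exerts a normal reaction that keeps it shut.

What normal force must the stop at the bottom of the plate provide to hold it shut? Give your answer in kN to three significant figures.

γ = 1.583 × 9.81 = 15.52923 kN/m³.
The centroid is at the centre, 0.4565 m below the top of the plate, so the centroid depth is h_c = 6.5 + 0.4565 = 6.9565 m.
A = π(0.4565)² = 0.654684 m².
Resultant F = γ·h_c·A = 15.52923 × 6.9565 × 0.654684 = 70.7249 kN.
I_c = πr⁴/4 = π × 0.4565⁴/4 = 0.0341077 m⁴.
Centre of pressure: y_p = y_c + I_c/(y_c·A) = 6.9565 + 0.0341077/(6.9565 × 0.654684) = 6.9565 + 0.0074891 = 6.96399 m along the plane.
The resultant acts 0.4565 + 0.0074891 = 0.463989 m (along the plate) below the hinge at the top edge, so the moment about the hinge is M = F × 0.463989 = 70.7249 × 0.463989 = 32.8156 kN·m.
A normal force at the bottom, 0.913 m from the hinge, must supply this moment: P = 32.8156/0.913 = 35.9426 kN.

P ≈ 35.9 kN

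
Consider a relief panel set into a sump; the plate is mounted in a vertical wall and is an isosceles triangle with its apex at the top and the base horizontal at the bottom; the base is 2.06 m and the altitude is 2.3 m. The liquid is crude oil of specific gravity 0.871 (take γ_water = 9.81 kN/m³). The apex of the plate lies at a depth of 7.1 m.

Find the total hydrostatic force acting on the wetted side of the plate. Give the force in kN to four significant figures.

F ≈ 174.8 kN

γ = 0.871 × 9.81 = 8.54451 kN/m³.
With the apex up, the centroid sits 2h/3 = 2 × 2.3/3 = 1.53333 m below the apex, so the centroid depth is h_c = 7.1 + 1.53333 = 8.63333 m.
A = ½ × 2.06 × 2.3 = 2.369 m².
Resultant F = γ·h_c·A = 8.54451 × 8.63333 × 2.369 = 174.755 kN.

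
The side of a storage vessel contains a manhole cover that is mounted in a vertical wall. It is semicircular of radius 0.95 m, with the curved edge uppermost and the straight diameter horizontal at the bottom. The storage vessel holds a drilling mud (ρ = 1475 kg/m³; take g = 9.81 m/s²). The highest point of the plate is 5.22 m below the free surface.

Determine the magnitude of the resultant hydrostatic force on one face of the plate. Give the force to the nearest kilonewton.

γ = ρg = 1475 × 9.81 / 1000 = 14.46975 kN/m³.
The centroid lies 4r/(3π) = 0.403193 m above the diameter, so r − 4r/(3π) = 0.95 − 0.403193 = 0.546807 m below the topmost point, so the centroid depth is h_c = 5.22 + 0.546807 = 5.76681 m.
A = πr²/2 = π × 0.95²/2 = 1.41764 m².
Resultant F = γ·h_c·A = 14.46975 × 5.76681 × 1.41764 = 118.294 kN.

F ≈ 118 kN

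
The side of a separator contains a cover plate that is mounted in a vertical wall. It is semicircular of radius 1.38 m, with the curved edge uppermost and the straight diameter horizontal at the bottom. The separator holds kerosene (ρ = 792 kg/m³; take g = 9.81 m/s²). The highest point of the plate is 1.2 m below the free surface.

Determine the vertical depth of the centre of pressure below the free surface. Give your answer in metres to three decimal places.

h_p = 2.061 m

γ = ρg = 792 × 9.81 / 1000 = 7.76952 kN/m³.
The centroid lies 4r/(3π) = 0.58569 m above the diameter, so r − 4r/(3π) = 1.38 − 0.58569 = 0.79431 m below the topmost point, so the centroid depth is h_c = 1.2 + 0.79431 = 1.99431 m.
A = πr²/2 = π × 1.38²/2 = 2.99142 m².
Resultant F = γ·h_c·A = 7.76952 × 1.99431 × 2.99142 = 46.3515 kN.
I_c = (π/8 − 8/(9π))·r⁴ = 0.109757 × 1.38⁴ = 0.39806 m⁴.
Centre of pressure: y_p = y_c + I_c/(y_c·A) = 1.99431 + 0.39806/(1.99431 × 2.99142) = 1.99431 + 0.0667234 = 2.06103 m along the plane.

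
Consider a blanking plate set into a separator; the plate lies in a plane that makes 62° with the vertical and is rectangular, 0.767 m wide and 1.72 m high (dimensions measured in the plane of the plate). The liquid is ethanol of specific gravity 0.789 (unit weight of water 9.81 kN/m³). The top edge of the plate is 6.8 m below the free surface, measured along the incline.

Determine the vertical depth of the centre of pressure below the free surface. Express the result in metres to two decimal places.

h_p = 3.61 m

γ = 0.789 × 9.81 = 7.74009 kN/m³.
The plate makes 62° with the vertical, i.e. θ = 90° − 62° = 28° to the horizontal. Measuring y along the incline from the free-surface line, vertical depth h = y·sinθ with sinθ = 0.469472.
The centroid lies 1.72/2 = 0.86 m below the top edge, so y_c = 6.8 + 0.86 = 7.66 m and h_c = 7.66 × 0.469472 = 3.59616 m.
A = 0.767 × 1.72 = 1.31924 m².
Resultant F = γ·h_c·A = 7.74009 × 3.59616 × 1.31924 = 36.7205 kN.
I_c = b·h³/12 = 0.767 × 1.72³/12 = 0.325237 m⁴.
Centre of pressure: y_p = y_c + I_c/(y_c·A) = 7.66 + 0.325237/(7.66 × 1.31924) = 7.66 + 0.0321845 = 7.69218 m along the plane.
Vertically, h_p = y_p·sinθ = 7.69218 × 0.469472 = 3.61126 m.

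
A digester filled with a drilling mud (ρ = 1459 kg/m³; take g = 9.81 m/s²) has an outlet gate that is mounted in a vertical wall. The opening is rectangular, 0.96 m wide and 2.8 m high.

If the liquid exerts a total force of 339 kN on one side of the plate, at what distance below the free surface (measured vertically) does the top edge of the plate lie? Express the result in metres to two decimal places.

d_top ≈ 7.41 m

γ = ρg = 1459 × 9.81 / 1000 = 14.31279 kN/m³.
A = 0.96 × 2.8 = 2.688 m².
From F = γ·h_c·A, the centroid depth is h_c = 339/(14.31279 × 2.688) = 8.81142 m.
The centroid lies 2.8/2 = 1.4 m below the top edge, so the top edge sits at h_top = 8.81142 − 1.4 = 7.41142 m below the surface.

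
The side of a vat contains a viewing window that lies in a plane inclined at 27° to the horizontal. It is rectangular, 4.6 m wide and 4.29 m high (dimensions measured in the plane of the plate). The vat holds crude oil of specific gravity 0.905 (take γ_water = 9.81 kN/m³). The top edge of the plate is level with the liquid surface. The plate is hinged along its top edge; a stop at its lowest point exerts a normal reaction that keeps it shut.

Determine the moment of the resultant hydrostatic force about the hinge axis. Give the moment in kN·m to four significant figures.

γ = 0.905 × 9.81 = 8.87805 kN/m³.
Let θ = 27° be the plate's angle to the horizontal; measure y along the incline from where the plane meets the free surface. Vertical depth h = y·sinθ with sinθ = 0.453990.
The centroid lies 4.29/2 = 2.145 m below the top edge, so y_c = 2.145 m and h_c = 2.145 × 0.453990 = 0.973809 m.
A = 4.6 × 4.29 = 19.734 m².
Resultant F = γ·h_c·A = 8.87805 × 0.973809 × 19.734 = 170.611 kN.
I_c = b·h³/12 = 4.6 × 4.29³/12 = 30.2655 m⁴.
Centre of pressure: y_p = y_c + I_c/(y_c·A) = 2.145 + 30.2655/(2.145 × 19.734) = 2.145 + 0.714999 = 2.86 m along the plane.
The resultant acts 2.145 + 0.714999 = 2.86 m (along the plate) below the hinge at the top edge, so the moment about the hinge is M = F × 2.86 = 170.611 × 2.86 = 487.947 kN·m.

M ≈ 487.9 kN·m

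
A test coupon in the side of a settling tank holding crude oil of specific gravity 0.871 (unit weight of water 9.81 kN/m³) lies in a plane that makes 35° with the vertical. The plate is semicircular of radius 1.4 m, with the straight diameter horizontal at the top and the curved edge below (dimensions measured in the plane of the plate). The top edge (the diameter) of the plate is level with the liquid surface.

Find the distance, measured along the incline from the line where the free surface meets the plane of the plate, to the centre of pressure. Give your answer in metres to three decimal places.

y_p = 0.825 m

γ = 0.871 × 9.81 = 8.54451 kN/m³.
The plate makes 35° with the vertical, i.e. θ = 90° − 35° = 55° to the horizontal. Measuring y along the incline from the free-surface line, vertical depth h = y·sinθ with sinθ = 0.819152.
The centroid of a semicircle lies 4r/(3π) = 0.594178 m from the diameter, here below the top edge, so y_c = 0.594178 m and h_c = 0.594178 × 0.819152 = 0.486722 m.
A = πr²/2 = π × 1.4²/2 = 3.07876 m².
Resultant F = γ·h_c·A = 8.54451 × 0.486722 × 3.07876 = 12.804 kN.
I_c = (π/8 − 8/(9π))·r⁴ = 0.109757 × 1.4⁴ = 0.421642 m⁴.
Centre of pressure: y_p = y_c + I_c/(y_c·A) = 0.594178 + 0.421642/(0.594178 × 3.07876) = 0.594178 + 0.23049 = 0.824668 m along the plane.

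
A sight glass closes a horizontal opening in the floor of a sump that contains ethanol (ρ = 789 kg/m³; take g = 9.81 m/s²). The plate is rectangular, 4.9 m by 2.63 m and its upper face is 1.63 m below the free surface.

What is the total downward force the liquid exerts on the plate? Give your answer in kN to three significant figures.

γ = ρg = 789 × 9.81 / 1000 = 7.74009 kN/m³.
The plate is horizontal, so pressure is uniform at p = γ·h = 7.74009 × 1.63 = 12.6163 kN/m².
A = 4.9 × 2.63 = 12.887 m².
F = p·A = 12.6163 × 12.887 = 162.586 kN.

F ≈ 163 kN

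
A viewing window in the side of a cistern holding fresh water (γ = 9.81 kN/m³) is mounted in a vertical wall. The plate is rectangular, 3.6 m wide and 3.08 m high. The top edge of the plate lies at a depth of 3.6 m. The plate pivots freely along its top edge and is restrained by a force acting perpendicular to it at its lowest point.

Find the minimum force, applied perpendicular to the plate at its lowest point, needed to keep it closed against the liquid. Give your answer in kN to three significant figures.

P ≈ 307 kN

γ = 9.81 kN/m³.
The centroid lies 3.08/2 = 1.54 m below the top edge, so the centroid depth is h_c = 3.6 + 1.54 = 5.14 m.
A = 3.6 × 3.08 = 11.088 m².
Resultant F = γ·h_c·A = 9.81 × 5.14 × 11.088 = 559.095 kN.
I_c = b·h³/12 = 3.6 × 3.08³/12 = 8.76543 m⁴.
Centre of pressure: y_p = y_c + I_c/(y_c·A) = 5.14 + 8.76543/(5.14 × 11.088) = 5.14 + 0.1538 = 5.2938 m along the plane.
The resultant acts 1.54 + 0.1538 = 1.6938 m (along the plate) below the hinge at the top edge, so the moment about the hinge is M = F × 1.6938 = 559.095 × 1.6938 = 946.995 kN·m.
A normal force at the bottom, 3.08 m from the hinge, must supply this moment: P = 946.995/3.08 = 307.466 kN.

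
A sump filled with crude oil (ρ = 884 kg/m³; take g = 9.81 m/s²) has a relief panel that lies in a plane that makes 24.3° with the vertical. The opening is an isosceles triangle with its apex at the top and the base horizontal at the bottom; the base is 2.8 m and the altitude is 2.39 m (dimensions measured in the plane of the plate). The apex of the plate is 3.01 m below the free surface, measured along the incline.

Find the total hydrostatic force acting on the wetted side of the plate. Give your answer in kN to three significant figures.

F ≈ 122 kN

γ = ρg = 884 × 9.81 / 1000 = 8.67204 kN/m³.
The plate makes 24.3° with the vertical, i.e. θ = 90° − 24.3° = 65.7° to the horizontal. Measuring y along the incline from the free-surface line, vertical depth h = y·sinθ with sinθ = 0.911403.
With the apex up, the centroid sits 2h/3 = 2 × 2.39/3 = 1.59333 m below the apex, so y_c = 3.01 + 1.59333 = 4.60333 m and h_c = 4.60333 × 0.911403 = 4.19549 m.
A = ½ × 2.8 × 2.39 = 3.346 m².
Resultant F = γ·h_c·A = 8.67204 × 4.19549 × 3.346 = 121.739 kN.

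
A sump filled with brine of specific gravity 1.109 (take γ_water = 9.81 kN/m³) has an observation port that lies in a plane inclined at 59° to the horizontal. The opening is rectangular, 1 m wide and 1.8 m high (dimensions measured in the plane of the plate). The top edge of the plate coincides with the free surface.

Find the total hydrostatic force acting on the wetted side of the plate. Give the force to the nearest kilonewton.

γ = 1.109 × 9.81 = 10.87929 kN/m³.
Let θ = 59° be the plate's angle to the horizontal; measure y along the incline from where the plane meets the free surface. Vertical depth h = y·sinθ with sinθ = 0.857167.
The centroid lies 1.8/2 = 0.9 m below the top edge, so y_c = 0.9 m and h_c = 0.9 × 0.857167 = 0.77145 m.
A = 1 × 1.8 = 1.8 m².
Resultant F = γ·h_c·A = 10.87929 × 0.77145 × 1.8 = 15.1071 kN.

F ≈ 15 kN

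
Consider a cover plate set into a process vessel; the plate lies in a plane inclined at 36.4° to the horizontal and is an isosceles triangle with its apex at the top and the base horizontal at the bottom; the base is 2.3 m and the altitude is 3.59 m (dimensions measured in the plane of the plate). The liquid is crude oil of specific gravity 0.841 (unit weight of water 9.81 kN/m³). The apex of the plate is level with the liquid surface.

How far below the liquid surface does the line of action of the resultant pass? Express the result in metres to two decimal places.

h_p = 1.60 m

γ = 0.841 × 9.81 = 8.25021 kN/m³.
Let θ = 36.4° be the plate's angle to the horizontal; measure y along the incline from where the plane meets the free surface. Vertical depth h = y·sinθ with sinθ = 0.593419.
With the apex up, the centroid sits 2h/3 = 2 × 3.59/3 = 2.39333 m below the apex, so y_c = 2.39333 m and h_c = 2.39333 × 0.593419 = 1.42025 m.
A = ½ × 2.3 × 3.59 = 4.1285 m².
Resultant F = γ·h_c·A = 8.25021 × 1.42025 × 4.1285 = 48.3751 kN.
I_c = b·h³/36 = 2.3 × 3.59³/36 = 2.95603 m⁴.
Centre of pressure: y_p = y_c + I_c/(y_c·A) = 2.39333 + 2.95603/(2.39333 × 4.1285) = 2.39333 + 0.299167 = 2.6925 m along the plane.
Vertically, h_p = y_p·sinθ = 2.6925 × 0.593419 = 1.59778 m.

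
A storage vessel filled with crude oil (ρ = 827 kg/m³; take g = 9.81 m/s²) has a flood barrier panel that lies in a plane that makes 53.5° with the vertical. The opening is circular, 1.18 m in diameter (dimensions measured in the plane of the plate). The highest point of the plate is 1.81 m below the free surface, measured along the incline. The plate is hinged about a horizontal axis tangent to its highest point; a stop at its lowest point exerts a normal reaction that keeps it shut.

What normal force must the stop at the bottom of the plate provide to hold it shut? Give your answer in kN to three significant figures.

P ≈ 6.72 kN

γ = ρg = 827 × 9.81 / 1000 = 8.11287 kN/m³.
The plate makes 53.5° with the vertical, i.e. θ = 90° − 53.5° = 36.5° to the horizontal. Measuring y along the incline from the free-surface line, vertical depth h = y·sinθ with sinθ = 0.594823.
The centroid is at the centre, 0.59 m below the top of the plate, so y_c = 1.81 + 0.59 = 2.4 m and h_c = 2.4 × 0.594823 = 1.42758 m.
A = π(0.59)² = 1.09359 m².
Resultant F = γ·h_c·A = 8.11287 × 1.42758 × 1.09359 = 12.6657 kN.
I_c = πr⁴/4 = π × 0.59⁴/4 = 0.0951695 m⁴.
Centre of pressure: y_p = y_c + I_c/(y_c·A) = 2.4 + 0.0951695/(2.4 × 1.09359) = 2.4 + 0.0362604 = 2.43626 m along the plane.
The resultant acts 0.59 + 0.0362604 = 0.62626 m (along the plate) below the hinge at the top edge, so the moment about the hinge is M = F × 0.62626 = 12.6657 × 0.62626 = 7.93202 kN·m.
A normal force at the bottom, 1.18 m from the hinge, must supply this moment: P = 7.93202/1.18 = 6.72205 kN.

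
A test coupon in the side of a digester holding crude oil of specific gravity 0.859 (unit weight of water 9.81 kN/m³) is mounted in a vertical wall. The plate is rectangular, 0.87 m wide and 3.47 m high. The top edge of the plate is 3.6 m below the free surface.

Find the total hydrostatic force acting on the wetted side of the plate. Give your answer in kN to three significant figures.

γ = 0.859 × 9.81 = 8.42679 kN/m³.
The centroid lies 3.47/2 = 1.735 m below the top edge, so the centroid depth is h_c = 3.6 + 1.735 = 5.335 m.
A = 0.87 × 3.47 = 3.0189 m².
Resultant F = γ·h_c·A = 8.42679 × 5.335 × 3.0189 = 135.72 kN.

F ≈ 136 kN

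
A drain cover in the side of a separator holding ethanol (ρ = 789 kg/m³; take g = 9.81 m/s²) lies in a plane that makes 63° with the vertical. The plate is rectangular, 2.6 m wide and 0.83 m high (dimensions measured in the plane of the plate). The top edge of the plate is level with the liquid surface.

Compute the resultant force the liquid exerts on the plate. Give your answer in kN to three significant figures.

F ≈ 3.15 kN

γ = ρg = 789 × 9.81 / 1000 = 7.74009 kN/m³.
The plate makes 63° with the vertical, i.e. θ = 90° − 63° = 27° to the horizontal. Measuring y along the incline from the free-surface line, vertical depth h = y·sinθ with sinθ = 0.453990.
The centroid lies 0.83/2 = 0.415 m below the top edge, so y_c = 0.415 m and h_c = 0.415 × 0.453990 = 0.188406 m.
A = 2.6 × 0.83 = 2.158 m².
Resultant F = γ·h_c·A = 7.74009 × 0.188406 × 2.158 = 3.14697 kN.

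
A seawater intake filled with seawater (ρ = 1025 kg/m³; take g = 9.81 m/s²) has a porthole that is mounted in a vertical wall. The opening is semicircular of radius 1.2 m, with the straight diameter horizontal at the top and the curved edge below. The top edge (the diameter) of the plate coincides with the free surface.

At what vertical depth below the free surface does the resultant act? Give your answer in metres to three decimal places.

γ = ρg = 1025 × 9.81 / 1000 = 10.05525 kN/m³.
The centroid of a semicircle lies 4r/(3π) = 0.509296 m from the diameter, here below the top edge, so the centroid depth is h_c = 0.509296 m.
A = πr²/2 = π × 1.2²/2 = 2.26195 m².
Resultant F = γ·h_c·A = 10.05525 × 0.509296 × 2.26195 = 11.5837 kN.
I_c = (π/8 − 8/(9π))·r⁴ = 0.109757 × 1.2⁴ = 0.227592 m⁴.
Centre of pressure: y_p = y_c + I_c/(y_c·A) = 0.509296 + 0.227592/(0.509296 × 2.26195) = 0.509296 + 0.197562 = 0.706858 m along the plane.

h_p = 0.707 m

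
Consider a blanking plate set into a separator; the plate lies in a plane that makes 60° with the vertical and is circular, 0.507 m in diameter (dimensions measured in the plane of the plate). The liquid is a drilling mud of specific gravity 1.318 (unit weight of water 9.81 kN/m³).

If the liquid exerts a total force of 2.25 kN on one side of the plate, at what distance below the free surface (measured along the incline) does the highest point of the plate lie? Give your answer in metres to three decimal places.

y_top ≈ 1.470 m

γ = 1.318 × 9.81 = 12.92958 kN/m³.
A = π(0.2535)² = 0.201886 m².
From F = γ·h_c·A, the centroid depth is h_c = 2.25/(12.92958 × 0.201886) = 0.861969 m.
The plate makes 60° with the vertical, i.e. θ = 90° − 60° = 30° to the horizontal. Measuring y along the incline from the free-surface line, vertical depth h = y·sinθ with sinθ = 0.500000.
Along the incline, y_c = h_c/sinθ = 0.861969/0.500000 = 1.72394 m.
The centroid is at the centre, 0.2535 m below the top of the plate, so the highest point sits at y_top = 1.72394 − 0.2535 = 1.47044 m along the incline.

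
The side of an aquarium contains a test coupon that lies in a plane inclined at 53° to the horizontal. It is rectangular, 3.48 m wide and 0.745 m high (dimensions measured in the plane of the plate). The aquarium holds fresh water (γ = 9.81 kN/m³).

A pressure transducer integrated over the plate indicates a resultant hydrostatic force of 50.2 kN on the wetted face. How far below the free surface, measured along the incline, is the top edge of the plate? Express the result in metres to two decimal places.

y_top ≈ 2.10 m

γ = 9.81 kN/m³.
A = 3.48 × 0.745 = 2.5926 m².
From F = γ·h_c·A, the centroid depth is h_c = 50.2/(9.81 × 2.5926) = 1.97378 m.
Let θ = 53° be the plate's angle to the horizontal; measure y along the incline from where the plane meets the free surface. Vertical depth h = y·sinθ with sinθ = 0.798636.
Along the incline, y_c = h_c/sinθ = 1.97378/0.798636 = 2.47144 m.
The centroid lies 0.745/2 = 0.3725 m below the top edge, so the top edge sits at y_top = 2.47144 − 0.3725 = 2.09894 m along the incline.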